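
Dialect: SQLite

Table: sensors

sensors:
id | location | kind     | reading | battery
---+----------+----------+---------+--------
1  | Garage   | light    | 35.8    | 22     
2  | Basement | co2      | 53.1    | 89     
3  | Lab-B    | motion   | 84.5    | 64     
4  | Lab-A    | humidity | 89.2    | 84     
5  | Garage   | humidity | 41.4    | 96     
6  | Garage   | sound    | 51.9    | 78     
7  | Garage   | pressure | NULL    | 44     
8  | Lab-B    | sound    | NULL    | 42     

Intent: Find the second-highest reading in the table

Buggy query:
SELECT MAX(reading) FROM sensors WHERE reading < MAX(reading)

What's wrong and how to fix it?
Bug: The inner MAX is an aggregate inside WHERE, which is not allowed

Fix: Compute the overall MAX in a subquery, then take MAX of rows below it

Corrected query:
SELECT MAX(reading) FROM sensors WHERE reading < (SELECT MAX(reading) FROM sensors)

Result:
MAX(reading)
------------
84.5        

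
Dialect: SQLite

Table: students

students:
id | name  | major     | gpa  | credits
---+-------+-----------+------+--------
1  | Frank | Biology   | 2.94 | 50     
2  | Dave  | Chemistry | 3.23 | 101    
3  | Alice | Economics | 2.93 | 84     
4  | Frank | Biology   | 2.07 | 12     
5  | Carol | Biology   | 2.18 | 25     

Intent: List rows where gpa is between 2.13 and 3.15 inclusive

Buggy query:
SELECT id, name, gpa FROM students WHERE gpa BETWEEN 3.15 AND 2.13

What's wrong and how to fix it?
Bug: BETWEEN expects the lower bound first; with 3.15 AND 2.13 the range is empty

Fix: Write BETWEEN 2.13 AND 3.15

Corrected query:
SELECT id, name, gpa FROM students WHERE gpa BETWEEN 2.13 AND 3.15

Result:
id | name  | gpa 
---+-------+-----
1  | Frank | 2.94
3  | Alice | 2.93
5  | Carol | 2.18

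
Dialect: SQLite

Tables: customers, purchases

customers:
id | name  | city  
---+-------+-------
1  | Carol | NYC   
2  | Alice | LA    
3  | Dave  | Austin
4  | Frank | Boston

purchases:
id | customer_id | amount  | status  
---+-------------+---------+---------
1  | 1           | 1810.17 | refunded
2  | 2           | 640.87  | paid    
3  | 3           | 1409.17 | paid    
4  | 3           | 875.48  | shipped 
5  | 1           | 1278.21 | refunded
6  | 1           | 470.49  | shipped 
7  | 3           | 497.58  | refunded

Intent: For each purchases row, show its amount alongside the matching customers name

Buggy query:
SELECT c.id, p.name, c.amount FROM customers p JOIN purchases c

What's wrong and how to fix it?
Bug: Missing join condition: each purchases row is matched to all customers rows instead of just its own

Fix: Add ON c.customer_id = p.id to the JOIN

Corrected query:
SELECT c.id, p.name, c.amount FROM customers p JOIN purchases c ON c.customer_id = p.id

Result:
id | name  | amount 
---+-------+--------
1  | Carol | 1810.17
2  | Alice | 640.87 
3  | Dave  | 1409.17
4  | Dave  | 875.48 
5  | Carol | 1278.21
6  | Carol | 470.49 
7  | Dave  | 497.58 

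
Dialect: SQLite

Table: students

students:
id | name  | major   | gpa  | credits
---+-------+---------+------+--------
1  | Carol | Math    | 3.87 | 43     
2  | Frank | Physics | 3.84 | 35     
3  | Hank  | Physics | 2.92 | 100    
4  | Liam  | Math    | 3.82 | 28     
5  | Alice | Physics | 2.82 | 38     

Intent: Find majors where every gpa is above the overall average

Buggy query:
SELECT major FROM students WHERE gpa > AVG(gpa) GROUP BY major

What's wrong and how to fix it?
Bug: AVG() is an aggregate; it can't sit directly in WHERE

Fix: Use a subquery for AVG and a HAVING MIN(...) filter so the condition holds for every row in the group

Corrected query:
SELECT major FROM students GROUP BY major HAVING MIN(gpa) > (SELECT AVG(gpa) FROM students)

Result:
major
-----
Math 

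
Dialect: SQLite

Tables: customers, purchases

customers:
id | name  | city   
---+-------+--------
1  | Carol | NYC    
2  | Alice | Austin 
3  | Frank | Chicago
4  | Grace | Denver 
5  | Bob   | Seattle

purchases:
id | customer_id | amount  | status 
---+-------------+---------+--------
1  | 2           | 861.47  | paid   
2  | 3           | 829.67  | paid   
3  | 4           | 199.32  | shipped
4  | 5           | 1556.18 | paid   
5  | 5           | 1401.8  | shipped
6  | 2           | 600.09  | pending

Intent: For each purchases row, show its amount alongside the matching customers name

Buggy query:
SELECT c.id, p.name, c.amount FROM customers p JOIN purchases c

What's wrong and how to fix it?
Bug: Missing join condition: each purchases row is matched to all customers rows instead of just its own

Fix: Add ON c.customer_id = p.id to the JOIN

Corrected query:
SELECT c.id, p.name, c.amount FROM customers p JOIN purchases c ON c.customer_id = p.id

Result:
id | name  | amount 
---+-------+--------
1  | Alice | 861.47 
2  | Frank | 829.67 
3  | Grace | 199.32 
4  | Bob   | 1556.18
5  | Bob   | 1401.8 
6  | Alice | 600.09 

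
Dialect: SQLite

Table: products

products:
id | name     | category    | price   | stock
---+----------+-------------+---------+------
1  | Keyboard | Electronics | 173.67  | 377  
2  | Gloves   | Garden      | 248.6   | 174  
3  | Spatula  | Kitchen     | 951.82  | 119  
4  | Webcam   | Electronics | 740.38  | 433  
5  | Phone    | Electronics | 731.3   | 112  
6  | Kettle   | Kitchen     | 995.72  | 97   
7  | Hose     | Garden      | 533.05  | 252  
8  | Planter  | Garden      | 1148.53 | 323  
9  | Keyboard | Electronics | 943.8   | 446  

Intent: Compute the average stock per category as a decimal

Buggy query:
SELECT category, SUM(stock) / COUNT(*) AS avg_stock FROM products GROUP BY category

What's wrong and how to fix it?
Bug: SUM(stock) and COUNT(*) are both integers; the division truncates the fractional part

Fix: Cast one side to REAL so the division keeps the fractional part

Corrected query:
SELECT category, SUM(stock) * 1.0 / COUNT(*) AS avg_stock FROM products GROUP BY category

Result:
category    | avg_stock 
------------+-----------
Electronics | 342       
Garden      | 249.666667
Kitchen     | 108       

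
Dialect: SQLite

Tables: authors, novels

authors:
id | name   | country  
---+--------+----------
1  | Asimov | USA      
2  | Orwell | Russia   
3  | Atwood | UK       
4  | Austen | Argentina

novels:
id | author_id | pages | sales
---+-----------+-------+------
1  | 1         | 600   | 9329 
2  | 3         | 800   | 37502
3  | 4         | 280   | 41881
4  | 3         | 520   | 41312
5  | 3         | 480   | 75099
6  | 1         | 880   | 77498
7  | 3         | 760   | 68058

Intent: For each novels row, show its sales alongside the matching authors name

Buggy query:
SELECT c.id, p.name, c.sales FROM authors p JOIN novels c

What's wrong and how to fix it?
Bug: JOIN with no ON clause produces a cartesian product; every novels row pairs with every authors row

Fix: Add ON c.author_id = p.id to the JOIN

Corrected query:
SELECT c.id, p.name, c.sales FROM authors p JOIN novels c ON c.author_id = p.id

Result:
id | name   | sales
---+--------+------
1  | Asimov | 9329 
2  | Atwood | 37502
3  | Austen | 41881
4  | Atwood | 41312
5  | Atwood | 75099
6  | Asimov | 77498
7  | Atwood | 68058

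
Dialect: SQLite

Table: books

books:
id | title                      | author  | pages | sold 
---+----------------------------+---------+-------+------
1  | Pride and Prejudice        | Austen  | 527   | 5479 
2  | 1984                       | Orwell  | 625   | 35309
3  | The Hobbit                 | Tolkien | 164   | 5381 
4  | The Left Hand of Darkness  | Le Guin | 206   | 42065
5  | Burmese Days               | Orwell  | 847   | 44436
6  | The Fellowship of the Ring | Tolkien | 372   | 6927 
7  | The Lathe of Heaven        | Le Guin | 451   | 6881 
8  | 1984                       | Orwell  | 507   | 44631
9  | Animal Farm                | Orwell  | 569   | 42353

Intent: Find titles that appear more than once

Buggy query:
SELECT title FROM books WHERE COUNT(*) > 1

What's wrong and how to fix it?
Bug: WHERE can't reference COUNT(*); aggregates are computed after WHERE

Fix: Group first, then use HAVING for the count condition

Corrected query:
SELECT title FROM books GROUP BY title HAVING COUNT(*) > 1

Result:
title
-----
1984 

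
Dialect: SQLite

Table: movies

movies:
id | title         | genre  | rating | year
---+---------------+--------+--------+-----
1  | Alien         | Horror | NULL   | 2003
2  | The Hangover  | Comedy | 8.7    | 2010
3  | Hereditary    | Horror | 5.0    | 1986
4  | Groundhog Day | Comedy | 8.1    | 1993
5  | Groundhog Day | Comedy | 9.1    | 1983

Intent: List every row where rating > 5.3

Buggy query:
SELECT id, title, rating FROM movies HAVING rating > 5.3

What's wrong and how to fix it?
Bug: This is a non-aggregate query (no GROUP BY, no aggregates), so in SQLite the HAVING clause is invalid here; a row-level condition belongs in WHERE

Fix: Replace HAVING with WHERE since the condition applies to individual rows

Corrected query:
SELECT id, title, rating FROM movies WHERE rating > 5.3

Result:
id | title         | rating
---+---------------+-------
2  | The Hangover  | 8.7   
4  | Groundhog Day | 8.1   
5  | Groundhog Day | 9.1   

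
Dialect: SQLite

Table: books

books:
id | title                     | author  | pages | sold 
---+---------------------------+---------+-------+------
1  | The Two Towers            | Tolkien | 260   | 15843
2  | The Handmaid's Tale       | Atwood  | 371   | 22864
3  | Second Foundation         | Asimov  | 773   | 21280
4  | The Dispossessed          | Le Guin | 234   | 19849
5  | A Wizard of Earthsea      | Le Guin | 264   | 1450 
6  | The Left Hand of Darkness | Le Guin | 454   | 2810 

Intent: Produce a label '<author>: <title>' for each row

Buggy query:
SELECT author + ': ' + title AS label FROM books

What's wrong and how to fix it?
Bug: SQLite uses || for string concatenation; + coerces text to numbers (yielding 0)

Fix: Use the || operator for string concatenation

Corrected query:
SELECT author || ': ' || title AS label FROM books

Result:
label                             
----------------------------------
Tolkien: The Two Towers           
Atwood: The Handmaid's Tale       
Asimov: Second Foundation         
Le Guin: The Dispossessed         
Le Guin: A Wizard of Earthsea     
Le Guin: The Left Hand of Darkness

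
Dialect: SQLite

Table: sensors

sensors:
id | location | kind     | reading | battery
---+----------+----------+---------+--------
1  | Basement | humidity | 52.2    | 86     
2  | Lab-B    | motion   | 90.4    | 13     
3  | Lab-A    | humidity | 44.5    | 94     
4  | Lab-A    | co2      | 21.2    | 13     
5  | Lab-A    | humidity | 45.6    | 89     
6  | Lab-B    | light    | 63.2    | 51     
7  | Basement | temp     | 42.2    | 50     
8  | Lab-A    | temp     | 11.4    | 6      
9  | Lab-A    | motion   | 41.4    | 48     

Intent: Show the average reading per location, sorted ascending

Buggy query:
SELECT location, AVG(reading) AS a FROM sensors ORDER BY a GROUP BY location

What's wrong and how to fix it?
Bug: ORDER BY appears before GROUP BY; SQL clause order requires GROUP BY first

Fix: Move ORDER BY to the end, after GROUP BY

Corrected query:
SELECT location, AVG(reading) AS a FROM sensors GROUP BY location ORDER BY a

Result:
location | a    
---------+------
Lab-A    | 32.82
Basement | 47.2 
Lab-B    | 76.8 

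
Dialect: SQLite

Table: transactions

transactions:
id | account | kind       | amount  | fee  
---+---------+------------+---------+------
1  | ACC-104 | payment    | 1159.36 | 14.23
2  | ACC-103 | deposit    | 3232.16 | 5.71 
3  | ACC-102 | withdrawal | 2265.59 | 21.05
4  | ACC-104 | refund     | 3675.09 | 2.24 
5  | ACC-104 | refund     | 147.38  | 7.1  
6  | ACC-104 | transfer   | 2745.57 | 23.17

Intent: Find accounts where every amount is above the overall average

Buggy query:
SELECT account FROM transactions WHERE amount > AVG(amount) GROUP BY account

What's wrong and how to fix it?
Bug: WHERE evaluates per row before aggregation, so AVG() is unavailable

Fix: Compute the overall average in a scalar subquery and compare each group's MIN against it in HAVING

Corrected query:
SELECT account FROM transactions GROUP BY account HAVING MIN(amount) > (SELECT AVG(amount) FROM transactions)

Result:
account
-------
ACC-102
ACC-103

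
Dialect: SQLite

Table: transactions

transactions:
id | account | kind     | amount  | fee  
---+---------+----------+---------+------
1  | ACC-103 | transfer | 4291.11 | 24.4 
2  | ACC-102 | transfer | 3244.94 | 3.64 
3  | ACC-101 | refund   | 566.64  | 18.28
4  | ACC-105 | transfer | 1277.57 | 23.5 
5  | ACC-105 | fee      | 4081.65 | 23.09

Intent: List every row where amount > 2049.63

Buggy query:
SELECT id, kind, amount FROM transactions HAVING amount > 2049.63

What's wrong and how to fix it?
Bug: HAVING filters the output of aggregation, but this query has no GROUP BY and no aggregate functions, so SQLite rejects it (HAVING clause on a non-aggregate query); the condition here is per row

Fix: Replace HAVING with WHERE since the condition applies to individual rows

Corrected query:
SELECT id, kind, amount FROM transactions WHERE amount > 2049.63

Result:
id | kind     | amount 
---+----------+--------
1  | transfer | 4291.11
2  | transfer | 3244.94
5  | fee      | 4081.65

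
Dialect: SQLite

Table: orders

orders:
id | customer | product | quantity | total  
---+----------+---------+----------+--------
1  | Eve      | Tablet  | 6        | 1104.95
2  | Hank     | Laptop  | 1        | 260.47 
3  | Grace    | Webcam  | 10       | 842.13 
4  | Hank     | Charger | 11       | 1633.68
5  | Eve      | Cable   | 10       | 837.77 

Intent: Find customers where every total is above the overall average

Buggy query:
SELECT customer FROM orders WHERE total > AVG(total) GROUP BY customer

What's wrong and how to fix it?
Bug: AVG() is an aggregate; it can't sit directly in WHERE

Fix: Compute the overall average in a scalar subquery and compare each group's MIN against it in HAVING

Corrected query:
SELECT customer FROM orders GROUP BY customer HAVING MIN(total) > (SELECT AVG(total) FROM orders)

Result:
(no rows)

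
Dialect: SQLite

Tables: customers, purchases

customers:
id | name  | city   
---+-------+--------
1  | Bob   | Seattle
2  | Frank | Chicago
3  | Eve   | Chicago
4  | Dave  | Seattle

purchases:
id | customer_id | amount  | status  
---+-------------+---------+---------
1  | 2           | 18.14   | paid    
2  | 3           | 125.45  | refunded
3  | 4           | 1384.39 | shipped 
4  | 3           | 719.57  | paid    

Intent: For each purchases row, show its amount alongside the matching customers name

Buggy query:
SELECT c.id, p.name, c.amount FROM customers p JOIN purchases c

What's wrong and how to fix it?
Bug: Missing join condition: each purchases row is matched to all customers rows instead of just its own

Fix: Add ON c.customer_id = p.id to the JOIN

Corrected query:
SELECT c.id, p.name, c.amount FROM customers p JOIN purchases c ON c.customer_id = p.id

Result:
id | name  | amount 
---+-------+--------
1  | Frank | 18.14  
2  | Eve   | 125.45 
3  | Dave  | 1384.39
4  | Eve   | 719.57 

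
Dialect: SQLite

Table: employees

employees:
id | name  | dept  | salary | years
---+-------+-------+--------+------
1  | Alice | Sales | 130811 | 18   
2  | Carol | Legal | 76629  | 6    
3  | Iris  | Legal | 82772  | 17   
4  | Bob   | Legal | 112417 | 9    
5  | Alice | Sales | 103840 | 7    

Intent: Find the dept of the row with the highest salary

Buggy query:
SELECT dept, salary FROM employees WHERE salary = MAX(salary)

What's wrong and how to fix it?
Bug: MAX(salary) is an aggregate and cannot be used directly in WHERE

Fix: Use a subquery: WHERE salary = (SELECT MAX(salary) FROM employees)

Corrected query:
SELECT dept, salary FROM employees WHERE salary = (SELECT MAX(salary) FROM employees)

Result:
dept  | salary
------+-------
Sales | 130811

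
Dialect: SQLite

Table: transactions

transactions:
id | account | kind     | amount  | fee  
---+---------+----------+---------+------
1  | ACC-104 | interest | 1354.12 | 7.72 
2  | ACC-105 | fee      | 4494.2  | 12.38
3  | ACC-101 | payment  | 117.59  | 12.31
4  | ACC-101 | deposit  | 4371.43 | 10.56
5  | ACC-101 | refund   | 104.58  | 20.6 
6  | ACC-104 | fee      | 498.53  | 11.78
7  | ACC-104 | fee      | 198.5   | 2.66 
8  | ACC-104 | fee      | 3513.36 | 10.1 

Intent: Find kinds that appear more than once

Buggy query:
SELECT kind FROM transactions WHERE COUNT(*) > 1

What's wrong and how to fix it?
Bug: COUNT(*) is an aggregate and cannot be used in WHERE

Fix: Group first, then use HAVING for the count condition

Corrected query:
SELECT kind FROM transactions GROUP BY kind HAVING COUNT(*) > 1

Result:
kind
----
fee 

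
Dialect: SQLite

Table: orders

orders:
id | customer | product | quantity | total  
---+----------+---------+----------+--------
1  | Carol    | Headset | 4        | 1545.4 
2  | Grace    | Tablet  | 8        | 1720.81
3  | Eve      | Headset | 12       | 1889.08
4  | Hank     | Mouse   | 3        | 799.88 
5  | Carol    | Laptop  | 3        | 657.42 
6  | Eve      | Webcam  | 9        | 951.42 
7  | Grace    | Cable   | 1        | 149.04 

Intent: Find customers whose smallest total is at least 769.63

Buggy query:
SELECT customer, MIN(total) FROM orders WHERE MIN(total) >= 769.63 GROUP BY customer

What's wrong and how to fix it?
Bug: Aggregates like MIN are computed per group after WHERE runs

Fix: Use HAVING for the per-group MIN condition

Corrected query:
SELECT customer, MIN(total) FROM orders GROUP BY customer HAVING MIN(total) >= 769.63

Result:
customer | MIN(total)
---------+-----------
Eve      | 951.42    
Hank     | 799.88    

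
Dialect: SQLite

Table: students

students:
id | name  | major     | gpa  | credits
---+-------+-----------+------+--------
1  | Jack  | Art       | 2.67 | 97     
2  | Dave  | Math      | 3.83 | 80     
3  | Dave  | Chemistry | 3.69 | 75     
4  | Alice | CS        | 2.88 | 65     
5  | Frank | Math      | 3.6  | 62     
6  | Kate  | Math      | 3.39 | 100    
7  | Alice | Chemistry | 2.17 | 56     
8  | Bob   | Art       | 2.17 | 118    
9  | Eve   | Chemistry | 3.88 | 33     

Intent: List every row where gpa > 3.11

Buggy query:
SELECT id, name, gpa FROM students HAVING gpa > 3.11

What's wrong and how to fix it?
Bug: This is a non-aggregate query (no GROUP BY, no aggregates), so in SQLite the HAVING clause is invalid here; a row-level condition belongs in WHERE

Fix: Use WHERE for row-level filtering

Corrected query:
SELECT id, name, gpa FROM students WHERE gpa > 3.11

Result:
id | name  | gpa 
---+-------+-----
2  | Dave  | 3.83
3  | Dave  | 3.69
5  | Frank | 3.6 
6  | Kate  | 3.39
9  | Eve   | 3.88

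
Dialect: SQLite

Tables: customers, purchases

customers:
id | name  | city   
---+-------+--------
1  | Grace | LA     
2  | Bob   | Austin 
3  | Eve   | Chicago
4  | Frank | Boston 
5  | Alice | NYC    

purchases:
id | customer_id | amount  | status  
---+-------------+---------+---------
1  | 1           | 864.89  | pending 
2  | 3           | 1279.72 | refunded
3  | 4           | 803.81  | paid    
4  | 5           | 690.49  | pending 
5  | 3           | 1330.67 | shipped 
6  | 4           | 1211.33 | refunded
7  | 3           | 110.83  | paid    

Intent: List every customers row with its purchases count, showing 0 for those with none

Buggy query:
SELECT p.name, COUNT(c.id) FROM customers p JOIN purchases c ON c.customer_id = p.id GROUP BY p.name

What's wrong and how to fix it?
Bug: INNER JOIN drops customers rows that have no matching purchases rows

Fix: Use LEFT JOIN so parents without children still appear (COUNT(c.id) gives 0)

Corrected query:
SELECT p.name, COUNT(c.id) FROM customers p LEFT JOIN purchases c ON c.customer_id = p.id GROUP BY p.name

Result:
name  | COUNT(c.id)
------+------------
Alice | 1          
Bob   | 0          
Eve   | 3          
Frank | 2          
Grace | 1          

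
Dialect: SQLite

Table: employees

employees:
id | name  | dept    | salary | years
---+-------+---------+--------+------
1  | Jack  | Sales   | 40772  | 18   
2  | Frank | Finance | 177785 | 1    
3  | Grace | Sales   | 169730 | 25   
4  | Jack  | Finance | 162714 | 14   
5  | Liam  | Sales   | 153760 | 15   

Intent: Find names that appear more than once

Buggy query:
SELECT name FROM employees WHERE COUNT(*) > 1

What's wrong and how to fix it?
Bug: WHERE can't reference COUNT(*); aggregates are computed after WHERE

Fix: GROUP BY name, then filter groups with HAVING COUNT(*) > 1

Corrected query:
SELECT name FROM employees GROUP BY name HAVING COUNT(*) > 1

Result:
name
----
Jack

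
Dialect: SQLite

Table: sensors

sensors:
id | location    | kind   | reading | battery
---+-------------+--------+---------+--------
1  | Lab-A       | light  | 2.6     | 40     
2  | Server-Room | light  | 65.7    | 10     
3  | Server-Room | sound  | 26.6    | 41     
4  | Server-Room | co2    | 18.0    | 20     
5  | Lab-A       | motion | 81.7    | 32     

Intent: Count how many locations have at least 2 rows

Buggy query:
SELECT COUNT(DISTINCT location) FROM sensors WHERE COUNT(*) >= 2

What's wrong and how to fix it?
Bug: WHERE filters individual rows, not groups, so a group-level COUNT is invalid there

Fix: Group first with HAVING COUNT(*) >= 2, then COUNT the resulting groups

Corrected query:
SELECT COUNT(*) FROM (SELECT location FROM sensors GROUP BY location HAVING COUNT(*) >= 2)

Result:
COUNT(*)
--------
2       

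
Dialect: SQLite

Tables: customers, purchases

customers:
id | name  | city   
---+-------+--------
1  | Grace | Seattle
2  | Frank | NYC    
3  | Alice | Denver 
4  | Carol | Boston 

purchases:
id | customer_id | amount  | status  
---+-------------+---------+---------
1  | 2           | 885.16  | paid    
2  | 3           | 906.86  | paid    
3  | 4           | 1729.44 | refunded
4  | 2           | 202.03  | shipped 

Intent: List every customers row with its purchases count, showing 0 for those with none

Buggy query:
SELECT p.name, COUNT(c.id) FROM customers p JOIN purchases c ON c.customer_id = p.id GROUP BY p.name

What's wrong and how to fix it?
Bug: An inner join excludes parents with zero children

Fix: Use LEFT JOIN so parents without children still appear (COUNT(c.id) gives 0)

Corrected query:
SELECT p.name, COUNT(c.id) FROM customers p LEFT JOIN purchases c ON c.customer_id = p.id GROUP BY p.name

Result:
name  | COUNT(c.id)
------+------------
Alice | 1          
Carol | 1          
Frank | 2          
Grace | 0          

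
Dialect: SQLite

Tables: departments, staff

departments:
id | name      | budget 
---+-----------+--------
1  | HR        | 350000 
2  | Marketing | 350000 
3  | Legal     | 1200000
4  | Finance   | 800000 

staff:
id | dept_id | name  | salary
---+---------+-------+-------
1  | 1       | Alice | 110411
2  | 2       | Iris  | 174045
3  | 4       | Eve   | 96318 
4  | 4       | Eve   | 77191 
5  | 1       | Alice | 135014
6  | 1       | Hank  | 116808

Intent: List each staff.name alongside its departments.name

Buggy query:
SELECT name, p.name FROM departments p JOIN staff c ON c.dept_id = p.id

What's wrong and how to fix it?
Bug: 'name' exists in both joined tables, so the database can't tell which one is meant

Fix: Qualify the column with its table alias (c.name)

Corrected query:
SELECT c.name, p.name FROM departments p JOIN staff c ON c.dept_id = p.id

Result:
name  | name     
------+----------
Alice | HR       
Iris  | Marketing
Eve   | Finance  
Eve   | Finance  
Alice | HR       
Hank  | HR       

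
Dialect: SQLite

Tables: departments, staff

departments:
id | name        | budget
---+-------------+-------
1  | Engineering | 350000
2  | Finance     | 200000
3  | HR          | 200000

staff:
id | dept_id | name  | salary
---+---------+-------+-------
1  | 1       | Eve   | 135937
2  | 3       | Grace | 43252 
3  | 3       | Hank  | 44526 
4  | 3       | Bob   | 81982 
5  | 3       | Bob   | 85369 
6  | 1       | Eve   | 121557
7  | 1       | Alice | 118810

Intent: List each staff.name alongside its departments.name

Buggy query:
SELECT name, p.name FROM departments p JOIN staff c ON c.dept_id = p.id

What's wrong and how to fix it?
Bug: 'name' exists in both joined tables, so the database can't tell which one is meant

Fix: Prefix ambiguous columns with the table alias

Corrected query:
SELECT c.name, p.name FROM departments p JOIN staff c ON c.dept_id = p.id

Result:
name  | name       
------+------------
Eve   | Engineering
Grace | HR         
Hank  | HR         
Bob   | HR         
Bob   | HR         
Eve   | Engineering
Alice | Engineering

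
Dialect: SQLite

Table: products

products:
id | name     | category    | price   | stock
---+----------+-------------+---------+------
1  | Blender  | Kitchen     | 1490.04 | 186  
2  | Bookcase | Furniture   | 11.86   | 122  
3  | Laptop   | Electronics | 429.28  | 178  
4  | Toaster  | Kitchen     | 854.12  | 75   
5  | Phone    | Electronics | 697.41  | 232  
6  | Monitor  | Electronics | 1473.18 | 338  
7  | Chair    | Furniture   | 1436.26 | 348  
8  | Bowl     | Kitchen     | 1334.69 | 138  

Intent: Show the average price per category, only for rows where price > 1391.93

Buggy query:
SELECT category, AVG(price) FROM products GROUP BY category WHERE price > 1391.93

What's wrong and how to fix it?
Bug: WHERE cannot follow GROUP BY

Fix: Move the WHERE clause before GROUP BY

Corrected query:
SELECT category, AVG(price) FROM products WHERE price > 1391.93 GROUP BY category

Result:
category    | AVG(price)
------------+-----------
Electronics | 1473.18   
Furniture   | 1436.26   
Kitchen     | 1490.04   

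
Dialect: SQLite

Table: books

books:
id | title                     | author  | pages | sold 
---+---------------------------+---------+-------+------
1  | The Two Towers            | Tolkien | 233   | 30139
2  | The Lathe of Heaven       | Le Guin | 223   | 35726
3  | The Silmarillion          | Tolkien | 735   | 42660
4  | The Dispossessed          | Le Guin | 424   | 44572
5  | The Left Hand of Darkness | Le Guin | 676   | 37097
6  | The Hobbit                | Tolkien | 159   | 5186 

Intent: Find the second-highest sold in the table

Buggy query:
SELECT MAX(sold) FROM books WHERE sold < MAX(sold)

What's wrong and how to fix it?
Bug: The inner MAX is an aggregate inside WHERE, which is not allowed

Fix: Compute the overall MAX in a subquery, then take MAX of rows below it

Corrected query:
SELECT MAX(sold) FROM books WHERE sold < (SELECT MAX(sold) FROM books)

Result:
MAX(sold)
---------
42660    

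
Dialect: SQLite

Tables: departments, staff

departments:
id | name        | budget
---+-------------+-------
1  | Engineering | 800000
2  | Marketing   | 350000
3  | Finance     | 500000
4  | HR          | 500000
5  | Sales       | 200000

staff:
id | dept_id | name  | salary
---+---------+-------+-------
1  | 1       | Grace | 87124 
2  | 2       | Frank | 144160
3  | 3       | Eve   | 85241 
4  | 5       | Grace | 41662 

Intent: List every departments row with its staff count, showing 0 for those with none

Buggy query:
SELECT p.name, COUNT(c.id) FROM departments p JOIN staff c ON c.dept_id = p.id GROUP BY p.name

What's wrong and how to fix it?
Bug: An inner join excludes parents with zero children

Fix: Switch to LEFT JOIN to retain unmatched parent rows

Corrected query:
SELECT p.name, COUNT(c.id) FROM departments p LEFT JOIN staff c ON c.dept_id = p.id GROUP BY p.name

Result:
name        | COUNT(c.id)
------------+------------
Engineering | 1          
Finance     | 1          
HR          | 0          
Marketing   | 1          
Sales       | 1          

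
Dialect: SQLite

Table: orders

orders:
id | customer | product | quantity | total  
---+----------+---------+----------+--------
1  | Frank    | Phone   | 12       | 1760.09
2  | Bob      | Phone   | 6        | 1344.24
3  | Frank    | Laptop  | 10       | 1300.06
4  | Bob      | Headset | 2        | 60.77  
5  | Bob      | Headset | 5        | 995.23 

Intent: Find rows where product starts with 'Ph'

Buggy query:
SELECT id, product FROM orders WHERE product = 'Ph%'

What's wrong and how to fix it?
Bug: Wildcards only work with LIKE; '=' treats '%' as a literal character

Fix: Use LIKE for wildcard pattern matching

Corrected query:
SELECT id, product FROM orders WHERE product LIKE 'Ph%'

Result:
id | product
---+--------
1  | Phone  
2  | Phone  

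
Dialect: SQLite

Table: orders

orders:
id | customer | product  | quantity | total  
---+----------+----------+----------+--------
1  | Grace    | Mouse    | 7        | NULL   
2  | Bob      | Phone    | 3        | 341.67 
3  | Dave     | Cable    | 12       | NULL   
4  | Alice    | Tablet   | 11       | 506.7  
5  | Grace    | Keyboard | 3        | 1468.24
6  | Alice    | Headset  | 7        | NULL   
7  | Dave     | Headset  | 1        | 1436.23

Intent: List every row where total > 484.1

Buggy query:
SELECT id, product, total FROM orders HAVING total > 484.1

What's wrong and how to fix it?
Bug: This is a non-aggregate query (no GROUP BY, no aggregates), so in SQLite the HAVING clause is invalid here; a row-level condition belongs in WHERE

Fix: Replace HAVING with WHERE since the condition applies to individual rows

Corrected query:
SELECT id, product, total FROM orders WHERE total > 484.1

Result:
id | product  | total  
---+----------+--------
4  | Tablet   | 506.7  
5  | Keyboard | 1468.24
7  | Headset  | 1436.23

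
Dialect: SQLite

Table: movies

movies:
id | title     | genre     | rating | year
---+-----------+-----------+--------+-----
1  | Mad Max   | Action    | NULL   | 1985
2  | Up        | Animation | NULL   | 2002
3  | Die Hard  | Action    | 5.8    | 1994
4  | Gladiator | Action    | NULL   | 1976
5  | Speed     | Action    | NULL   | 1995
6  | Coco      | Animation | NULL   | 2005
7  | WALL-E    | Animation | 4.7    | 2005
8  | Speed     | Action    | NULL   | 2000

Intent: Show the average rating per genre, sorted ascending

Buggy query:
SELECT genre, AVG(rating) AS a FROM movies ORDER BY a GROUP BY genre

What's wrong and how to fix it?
Bug: ORDER BY appears before GROUP BY; SQL clause order requires GROUP BY first

Fix: Move ORDER BY to the end, after GROUP BY

Corrected query:
SELECT genre, AVG(rating) AS a FROM movies GROUP BY genre ORDER BY a

Result:
genre     | a  
----------+----
Animation | 4.7
Action    | 5.8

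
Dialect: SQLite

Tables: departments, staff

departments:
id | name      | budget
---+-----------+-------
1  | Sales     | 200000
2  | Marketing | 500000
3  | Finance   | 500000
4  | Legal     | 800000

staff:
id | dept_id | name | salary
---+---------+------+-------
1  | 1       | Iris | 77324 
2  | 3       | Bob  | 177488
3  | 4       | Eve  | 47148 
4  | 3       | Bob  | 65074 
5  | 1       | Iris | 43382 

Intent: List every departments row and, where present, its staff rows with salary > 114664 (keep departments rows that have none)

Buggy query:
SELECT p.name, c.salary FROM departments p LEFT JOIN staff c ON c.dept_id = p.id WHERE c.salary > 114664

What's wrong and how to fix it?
Bug: Filtering c.salary in WHERE discards the NULL rows produced by LEFT JOIN, turning it into an inner join

Fix: Put 'c.salary > 114664' in the JOIN's ON clause instead of WHERE

Corrected query:
SELECT p.name, c.salary FROM departments p LEFT JOIN staff c ON c.dept_id = p.id AND c.salary > 114664

Result:
name      | salary
----------+-------
Sales     | NULL  
Marketing | NULL  
Finance   | 177488
Legal     | NULL  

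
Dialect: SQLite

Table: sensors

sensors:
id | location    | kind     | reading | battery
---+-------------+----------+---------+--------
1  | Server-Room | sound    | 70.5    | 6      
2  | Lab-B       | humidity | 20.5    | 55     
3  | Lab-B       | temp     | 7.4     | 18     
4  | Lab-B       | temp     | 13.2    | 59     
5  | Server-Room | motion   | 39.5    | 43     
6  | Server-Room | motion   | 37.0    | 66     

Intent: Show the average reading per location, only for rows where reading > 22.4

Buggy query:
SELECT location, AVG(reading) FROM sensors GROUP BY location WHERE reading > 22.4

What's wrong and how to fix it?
Bug: Row-level WHERE must come before GROUP BY in the clause order

Fix: Move the WHERE clause before GROUP BY

Corrected query:
SELECT location, AVG(reading) FROM sensors WHERE reading > 22.4 GROUP BY location

Result:
location    | AVG(reading)
------------+-------------
Server-Room | 49          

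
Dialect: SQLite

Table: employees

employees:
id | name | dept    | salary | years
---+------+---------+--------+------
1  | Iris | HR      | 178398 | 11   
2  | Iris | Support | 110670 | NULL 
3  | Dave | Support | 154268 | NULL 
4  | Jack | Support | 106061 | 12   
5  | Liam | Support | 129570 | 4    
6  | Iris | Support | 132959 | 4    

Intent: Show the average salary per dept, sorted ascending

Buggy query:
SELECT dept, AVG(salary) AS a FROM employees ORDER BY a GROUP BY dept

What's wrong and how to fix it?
Bug: GROUP BY must precede ORDER BY

Fix: Move ORDER BY to the end, after GROUP BY

Corrected query:
SELECT dept, AVG(salary) AS a FROM employees GROUP BY dept ORDER BY a

Result:
dept    | a       
--------+---------
Support | 126705.6
HR      | 178398  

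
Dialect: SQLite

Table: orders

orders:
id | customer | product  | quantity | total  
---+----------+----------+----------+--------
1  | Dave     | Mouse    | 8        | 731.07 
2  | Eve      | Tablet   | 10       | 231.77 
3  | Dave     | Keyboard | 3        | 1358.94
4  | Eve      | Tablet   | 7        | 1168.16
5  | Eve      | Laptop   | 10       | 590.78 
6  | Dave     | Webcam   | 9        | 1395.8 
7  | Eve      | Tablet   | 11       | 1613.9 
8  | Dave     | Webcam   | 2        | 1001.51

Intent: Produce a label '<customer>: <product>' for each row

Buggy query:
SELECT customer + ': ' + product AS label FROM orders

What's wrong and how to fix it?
Bug: SQLite uses || for string concatenation; + coerces text to numbers (yielding 0)

Fix: Replace + with || to concatenate text

Corrected query:
SELECT customer || ': ' || product AS label FROM orders

Result:
label         
--------------
Dave: Mouse   
Eve: Tablet   
Dave: Keyboard
Eve: Tablet   
Eve: Laptop   
Dave: Webcam  
Eve: Tablet   
Dave: Webcam  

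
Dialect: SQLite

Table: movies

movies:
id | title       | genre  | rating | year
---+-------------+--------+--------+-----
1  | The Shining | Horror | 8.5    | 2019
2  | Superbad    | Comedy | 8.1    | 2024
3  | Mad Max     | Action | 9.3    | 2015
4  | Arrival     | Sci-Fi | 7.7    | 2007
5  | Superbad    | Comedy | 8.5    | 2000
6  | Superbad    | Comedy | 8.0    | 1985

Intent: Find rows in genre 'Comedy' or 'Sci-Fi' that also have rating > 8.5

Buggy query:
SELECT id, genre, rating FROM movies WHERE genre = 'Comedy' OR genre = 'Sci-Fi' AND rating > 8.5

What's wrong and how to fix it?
Bug: Without parentheses, AND is evaluated before OR, so the rating filter only applies to the 'Sci-Fi' branch

Fix: Group the OR with parentheses (or use IN), then AND the threshold

Corrected query:
SELECT id, genre, rating FROM movies WHERE (genre = 'Comedy' OR genre = 'Sci-Fi') AND rating > 8.5

Result:
(no rows)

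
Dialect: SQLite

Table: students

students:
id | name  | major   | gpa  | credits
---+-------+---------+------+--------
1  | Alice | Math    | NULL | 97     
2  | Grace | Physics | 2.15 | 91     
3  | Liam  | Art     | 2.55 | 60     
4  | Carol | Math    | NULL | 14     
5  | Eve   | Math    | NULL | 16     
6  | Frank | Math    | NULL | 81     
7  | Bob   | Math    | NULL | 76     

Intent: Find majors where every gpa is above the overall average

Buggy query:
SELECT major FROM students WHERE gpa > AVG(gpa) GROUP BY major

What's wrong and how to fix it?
Bug: AVG() is an aggregate; it can't sit directly in WHERE

Fix: Use a subquery for AVG and a HAVING MIN(...) filter so the condition holds for every row in the group

Corrected query:
SELECT major FROM students GROUP BY major HAVING MIN(gpa) > (SELECT AVG(gpa) FROM students)

Result:
major
-----
Art  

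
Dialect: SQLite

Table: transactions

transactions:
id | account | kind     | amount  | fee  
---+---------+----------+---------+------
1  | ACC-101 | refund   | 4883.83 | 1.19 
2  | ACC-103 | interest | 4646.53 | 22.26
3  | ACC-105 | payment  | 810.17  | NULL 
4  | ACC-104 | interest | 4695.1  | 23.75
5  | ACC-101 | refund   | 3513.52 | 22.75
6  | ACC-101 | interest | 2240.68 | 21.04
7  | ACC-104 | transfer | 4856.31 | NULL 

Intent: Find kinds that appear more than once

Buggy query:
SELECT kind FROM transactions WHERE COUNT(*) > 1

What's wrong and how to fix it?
Bug: WHERE can't reference COUNT(*); aggregates are computed after WHERE

Fix: Group first, then use HAVING for the count condition

Corrected query:
SELECT kind FROM transactions GROUP BY kind HAVING COUNT(*) > 1

Result:
kind    
--------
interest
refund  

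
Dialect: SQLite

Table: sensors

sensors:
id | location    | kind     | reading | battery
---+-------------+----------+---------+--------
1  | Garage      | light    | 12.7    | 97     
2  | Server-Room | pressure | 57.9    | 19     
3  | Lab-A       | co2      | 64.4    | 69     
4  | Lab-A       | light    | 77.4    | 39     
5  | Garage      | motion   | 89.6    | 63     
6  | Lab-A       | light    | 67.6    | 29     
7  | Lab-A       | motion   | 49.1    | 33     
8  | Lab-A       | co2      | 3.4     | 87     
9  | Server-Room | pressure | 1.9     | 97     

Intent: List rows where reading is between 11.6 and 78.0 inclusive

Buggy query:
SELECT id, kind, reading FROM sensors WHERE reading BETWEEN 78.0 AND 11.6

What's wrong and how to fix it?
Bug: BETWEEN expects the lower bound first; with 78.0 AND 11.6 the range is empty

Fix: Write BETWEEN 11.6 AND 78.0

Corrected query:
SELECT id, kind, reading FROM sensors WHERE reading BETWEEN 11.6 AND 78.0

Result:
id | kind     | reading
---+----------+--------
1  | light    | 12.7   
2  | pressure | 57.9   
3  | co2      | 64.4   
4  | light    | 77.4   
6  | light    | 67.6   
7  | motion   | 49.1   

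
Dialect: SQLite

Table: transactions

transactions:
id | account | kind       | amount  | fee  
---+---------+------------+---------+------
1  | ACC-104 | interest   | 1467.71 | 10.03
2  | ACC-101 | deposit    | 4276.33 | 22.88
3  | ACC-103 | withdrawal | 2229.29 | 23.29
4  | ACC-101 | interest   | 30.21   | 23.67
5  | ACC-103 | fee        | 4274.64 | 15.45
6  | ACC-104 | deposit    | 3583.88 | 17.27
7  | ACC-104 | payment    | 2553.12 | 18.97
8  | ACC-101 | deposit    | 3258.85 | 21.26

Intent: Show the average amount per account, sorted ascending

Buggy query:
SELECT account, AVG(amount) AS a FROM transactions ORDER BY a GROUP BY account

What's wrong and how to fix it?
Bug: GROUP BY must precede ORDER BY

Fix: Move ORDER BY to the end, after GROUP BY

Corrected query:
SELECT account, AVG(amount) AS a FROM transactions GROUP BY account ORDER BY a

Result:
account | a          
--------+------------
ACC-101 | 2521.796667
ACC-104 | 2534.903333
ACC-103 | 3251.965   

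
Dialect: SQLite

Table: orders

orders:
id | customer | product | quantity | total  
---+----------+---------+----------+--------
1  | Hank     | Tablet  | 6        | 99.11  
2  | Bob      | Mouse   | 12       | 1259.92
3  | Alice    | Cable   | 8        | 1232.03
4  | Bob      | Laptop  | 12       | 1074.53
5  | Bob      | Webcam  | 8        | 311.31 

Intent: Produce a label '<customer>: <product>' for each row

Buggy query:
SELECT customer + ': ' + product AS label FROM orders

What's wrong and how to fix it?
Bug: SQLite uses || for string concatenation; + coerces text to numbers (yielding 0)

Fix: Replace + with || to concatenate text

Corrected query:
SELECT customer || ': ' || product AS label FROM orders

Result:
label       
------------
Hank: Tablet
Bob: Mouse  
Alice: Cable
Bob: Laptop 
Bob: Webcam 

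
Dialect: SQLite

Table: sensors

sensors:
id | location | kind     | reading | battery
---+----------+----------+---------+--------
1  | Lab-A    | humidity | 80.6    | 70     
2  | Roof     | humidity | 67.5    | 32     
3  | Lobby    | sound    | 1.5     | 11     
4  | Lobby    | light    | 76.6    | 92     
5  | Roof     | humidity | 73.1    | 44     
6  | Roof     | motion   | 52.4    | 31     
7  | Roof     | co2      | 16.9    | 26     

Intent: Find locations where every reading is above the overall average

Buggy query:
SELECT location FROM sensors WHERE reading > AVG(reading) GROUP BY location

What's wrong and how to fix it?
Bug: WHERE evaluates per row before aggregation, so AVG() is unavailable

Fix: Use a subquery for AVG and a HAVING MIN(...) filter so the condition holds for every row in the group

Corrected query:
SELECT location FROM sensors GROUP BY location HAVING MIN(reading) > (SELECT AVG(reading) FROM sensors)

Result:
location
--------
Lab-A   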